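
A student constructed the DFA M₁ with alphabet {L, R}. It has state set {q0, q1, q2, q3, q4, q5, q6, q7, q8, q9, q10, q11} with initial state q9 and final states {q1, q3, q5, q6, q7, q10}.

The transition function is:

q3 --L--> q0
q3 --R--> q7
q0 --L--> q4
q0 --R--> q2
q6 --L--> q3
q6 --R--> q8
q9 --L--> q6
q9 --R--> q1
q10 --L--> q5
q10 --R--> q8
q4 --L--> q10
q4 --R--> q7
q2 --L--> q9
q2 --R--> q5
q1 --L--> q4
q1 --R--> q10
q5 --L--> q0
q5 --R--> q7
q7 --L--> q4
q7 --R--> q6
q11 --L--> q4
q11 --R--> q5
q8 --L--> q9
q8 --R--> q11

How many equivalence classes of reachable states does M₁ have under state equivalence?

6

Initial partition by acceptance: {q1,q3,q5,q6,q7,q10} | {q0,q2,q4,q8,q9,q11}.
On input L, block {q1,q3,q5,q6,q7,q10} splits into {q1,q3,q5,q7} and {q6,q10}.
Refine {q1,q3,q5,q7} on symbol R: members go to different blocks, giving {q1,q7} and {q3,q5}.
Refine {q0,q2,q4,q8,q9,q11} on symbol L: members go to different blocks, giving {q0,q2,q8,q11} and {q4,q9}.
On input R, block {q0,q2,q8,q11} splits into {q0,q8} and {q2,q11}.
The partition is now stable with 6 blocks: {q1,q7} | {q0,q8} | {q6,q10} | {q3,q5} | {q4,q9} | {q2,q11}.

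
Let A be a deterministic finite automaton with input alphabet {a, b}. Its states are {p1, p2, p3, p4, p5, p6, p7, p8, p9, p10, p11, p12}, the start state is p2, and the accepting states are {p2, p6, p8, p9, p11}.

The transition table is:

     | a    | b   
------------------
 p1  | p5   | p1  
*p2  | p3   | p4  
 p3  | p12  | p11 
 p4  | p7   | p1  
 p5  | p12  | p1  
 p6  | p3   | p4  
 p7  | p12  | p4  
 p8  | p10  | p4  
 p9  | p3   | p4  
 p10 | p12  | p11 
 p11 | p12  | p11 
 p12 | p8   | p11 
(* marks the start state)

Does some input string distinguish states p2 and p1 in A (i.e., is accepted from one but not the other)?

Yes

First remove the unreachable states {p6,p9}; 10 states remain.
P0 = {p2,p8,p11} | {p1,p3,p4,p5,p7,p10,p12}.
Split {p2,p8,p11} by δ(·,b) → {p2,p8} and {p11}.
On input a, block {p1,p3,p4,p5,p7,p10,p12} splits into {p1,p3,p4,p5,p7,p10} and {p12}.
Refine {p1,p3,p4,p5,p7,p10} on symbol a: members go to different blocks, giving {p3,p5,p7,p10} and {p1,p4}.
Refine {p3,p5,p7,p10} on symbol b: members go to different blocks, giving {p3,p10} and {p5,p7}.
No further refinement is possible. Final partition (6 blocks): {p2,p8} | {p3,p10} | {p11} | {p12} | {p1,p4} | {p5,p7}.
p2 and p1 end up in different blocks, so they are distinguishable. For instance, the string 'ε' is accepted from only p2.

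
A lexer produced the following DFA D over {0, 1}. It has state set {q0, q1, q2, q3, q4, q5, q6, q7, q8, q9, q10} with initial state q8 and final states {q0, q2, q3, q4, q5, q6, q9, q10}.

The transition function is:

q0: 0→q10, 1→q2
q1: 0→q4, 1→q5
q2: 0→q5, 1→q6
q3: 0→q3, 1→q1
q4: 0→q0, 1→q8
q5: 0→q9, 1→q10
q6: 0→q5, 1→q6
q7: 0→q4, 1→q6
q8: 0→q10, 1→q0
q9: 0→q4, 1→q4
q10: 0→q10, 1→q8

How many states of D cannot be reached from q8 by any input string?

3

Starting at q8 and following transitions, the reachable set is {q0, q2, q4, q5, q6, q8, q9, q10}. That leaves q1, q3, q7 unreachable — 3 in total.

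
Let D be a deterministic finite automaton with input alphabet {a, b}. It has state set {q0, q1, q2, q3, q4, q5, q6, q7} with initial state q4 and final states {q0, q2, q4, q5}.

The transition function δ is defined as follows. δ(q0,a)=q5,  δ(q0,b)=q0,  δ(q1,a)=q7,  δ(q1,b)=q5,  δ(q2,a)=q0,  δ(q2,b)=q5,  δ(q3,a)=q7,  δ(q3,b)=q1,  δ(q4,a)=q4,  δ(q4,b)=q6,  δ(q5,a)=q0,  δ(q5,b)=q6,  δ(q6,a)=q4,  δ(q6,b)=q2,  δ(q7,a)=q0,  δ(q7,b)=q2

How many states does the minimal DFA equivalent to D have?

5

Reachable states from the start: {q0,q2,q4,q5,q6}. Unreachable: {q1,q3,q7} — drop them.
P0 = {q0,q2,q4,q5} | {q6}.
On input b, block {q0,q2,q4,q5} splits into {q0,q2} and {q4,q5}.
Refine {q0,q2} on symbol a: members go to different blocks, giving {q0} and {q2}.
On input a, block {q4,q5} splits into {q4} and {q5}.
No further refinement is possible. Final partition (5 blocks): {q0} | {q6} | {q4} | {q2} | {q5}.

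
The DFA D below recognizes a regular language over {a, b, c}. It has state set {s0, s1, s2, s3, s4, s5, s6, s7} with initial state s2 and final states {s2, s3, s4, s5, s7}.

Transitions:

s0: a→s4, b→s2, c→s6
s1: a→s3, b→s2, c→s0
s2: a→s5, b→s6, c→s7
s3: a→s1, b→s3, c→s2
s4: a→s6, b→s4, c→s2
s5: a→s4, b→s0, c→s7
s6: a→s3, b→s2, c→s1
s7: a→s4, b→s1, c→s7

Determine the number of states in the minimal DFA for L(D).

4

Every state is reachable, so we keep all 8.
P0 = {s2,s3,s4,s5,s7} | {s0,s1,s6}.
Refine {s2,s3,s4,s5,s7} on symbol a: members go to different blocks, giving {s2,s5,s7} and {s3,s4}.
On input a, block {s2,s5,s7} splits into {s5,s7} and {s2}.
No further refinement is possible. Final partition (4 blocks): {s5,s7} | {s0,s1,s6} | {s3,s4} | {s2}.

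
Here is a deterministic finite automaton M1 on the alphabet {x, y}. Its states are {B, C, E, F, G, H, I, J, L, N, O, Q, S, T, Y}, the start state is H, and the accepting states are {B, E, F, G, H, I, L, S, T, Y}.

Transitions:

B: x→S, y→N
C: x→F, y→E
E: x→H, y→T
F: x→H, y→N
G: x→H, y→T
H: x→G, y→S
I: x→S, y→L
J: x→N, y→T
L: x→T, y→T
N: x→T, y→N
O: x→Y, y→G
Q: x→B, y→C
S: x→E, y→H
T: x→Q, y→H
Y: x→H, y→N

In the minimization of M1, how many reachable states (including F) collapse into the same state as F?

2

States {I,J,L,O,Y} cannot be reached from the start state, so discard them.
P0 = {B,E,F,G,H,S,T} | {C,N,Q}.
On input x, block {B,E,F,G,H,S,T} splits into {B,E,F,G,H,S} and {T}.
On input y, block {B,E,F,G,H,S} splits into {E,G} and {H,S} and {B,F}.
On input x, block {C,N,Q} splits into {C,Q} and {N}.
Refine {C,Q} on symbol y: members go to different blocks, giving {C} and {Q}.
No further refinement is possible. Final partition (7 blocks): {E,G} | {C} | {T} | {H,S} | {B,F} | {N} | {Q}.
State F belongs to the block {B,F}, which has 2 states.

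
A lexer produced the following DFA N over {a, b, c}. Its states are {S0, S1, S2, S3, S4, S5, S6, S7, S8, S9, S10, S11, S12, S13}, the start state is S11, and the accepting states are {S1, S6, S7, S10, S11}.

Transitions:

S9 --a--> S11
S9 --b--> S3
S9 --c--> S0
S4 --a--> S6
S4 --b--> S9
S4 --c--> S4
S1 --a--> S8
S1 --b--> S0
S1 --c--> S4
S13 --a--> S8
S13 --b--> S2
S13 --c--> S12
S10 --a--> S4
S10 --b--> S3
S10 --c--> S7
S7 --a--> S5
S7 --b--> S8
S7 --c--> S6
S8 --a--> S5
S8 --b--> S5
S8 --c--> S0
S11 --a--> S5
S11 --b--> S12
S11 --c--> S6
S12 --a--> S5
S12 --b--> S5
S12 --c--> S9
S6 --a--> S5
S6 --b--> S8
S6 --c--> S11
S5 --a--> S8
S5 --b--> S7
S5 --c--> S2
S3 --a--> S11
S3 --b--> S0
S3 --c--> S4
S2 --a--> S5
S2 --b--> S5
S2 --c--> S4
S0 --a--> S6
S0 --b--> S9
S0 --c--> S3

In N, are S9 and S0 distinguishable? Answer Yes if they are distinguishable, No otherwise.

States {S1,S10,S13} cannot be reached from the start state, so discard them.
Initial partition by acceptance: {S6,S7,S11} | {S0,S2,S3,S4,S5,S8,S9,S12}.
Refine {S0,S2,S3,S4,S5,S8,S9,S12} on symbol a: members go to different blocks, giving {S0,S3,S4,S9} and {S2,S5,S8,S12}.
Split {S2,S5,S8,S12} by δ(·,b) → {S2,S8,S12} and {S5}.
Stable partition: {S6,S7,S11} | {S0,S3,S4,S9} | {S2,S8,S12} | {S5} — 4 equivalence classes.
S9 and S0 lie in the same block of the stable partition, so they are equivalent — no string distinguishes them.

No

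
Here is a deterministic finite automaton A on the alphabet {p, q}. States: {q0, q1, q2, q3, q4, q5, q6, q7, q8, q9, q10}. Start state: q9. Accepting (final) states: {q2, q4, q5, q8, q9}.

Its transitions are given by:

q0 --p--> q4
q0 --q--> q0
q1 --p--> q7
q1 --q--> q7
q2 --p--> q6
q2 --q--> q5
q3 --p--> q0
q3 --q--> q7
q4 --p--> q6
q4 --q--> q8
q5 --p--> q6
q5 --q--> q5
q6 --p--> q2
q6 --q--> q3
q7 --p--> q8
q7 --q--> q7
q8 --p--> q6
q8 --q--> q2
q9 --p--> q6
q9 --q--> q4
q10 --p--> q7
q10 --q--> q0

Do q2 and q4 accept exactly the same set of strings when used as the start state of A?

Yes

First remove the unreachable states {q1,q10}; 9 states remain.
Start with accepting vs non-accepting: {q2,q4,q5,q8,q9} | {q0,q3,q6,q7}.
Refine {q0,q3,q6,q7} on symbol p: members go to different blocks, giving {q0,q6,q7} and {q3}.
Refine {q0,q6,q7} on symbol q: members go to different blocks, giving {q0,q7} and {q6}.
The partition is now stable with 4 blocks: {q2,q4,q5,q8,q9} | {q0,q7} | {q3} | {q6}.
q2 and q4 lie in the same block of the stable partition, so they are equivalent — no string distinguishes them.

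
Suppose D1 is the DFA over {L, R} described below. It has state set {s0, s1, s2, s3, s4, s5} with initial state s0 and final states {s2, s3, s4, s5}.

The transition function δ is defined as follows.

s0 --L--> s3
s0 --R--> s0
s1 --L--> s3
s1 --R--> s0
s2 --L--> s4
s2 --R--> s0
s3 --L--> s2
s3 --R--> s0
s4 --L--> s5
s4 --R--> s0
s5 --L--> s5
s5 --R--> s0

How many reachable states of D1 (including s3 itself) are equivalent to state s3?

4

States {s1} cannot be reached from the start state, so discard them.
Start with accepting vs non-accepting: {s2,s3,s4,s5} | {s0}.
Stable partition: {s2,s3,s4,s5} | {s0} — 2 equivalence classes.
The equivalence class containing s3 is {s2,s3,s4,s5}, of size 4.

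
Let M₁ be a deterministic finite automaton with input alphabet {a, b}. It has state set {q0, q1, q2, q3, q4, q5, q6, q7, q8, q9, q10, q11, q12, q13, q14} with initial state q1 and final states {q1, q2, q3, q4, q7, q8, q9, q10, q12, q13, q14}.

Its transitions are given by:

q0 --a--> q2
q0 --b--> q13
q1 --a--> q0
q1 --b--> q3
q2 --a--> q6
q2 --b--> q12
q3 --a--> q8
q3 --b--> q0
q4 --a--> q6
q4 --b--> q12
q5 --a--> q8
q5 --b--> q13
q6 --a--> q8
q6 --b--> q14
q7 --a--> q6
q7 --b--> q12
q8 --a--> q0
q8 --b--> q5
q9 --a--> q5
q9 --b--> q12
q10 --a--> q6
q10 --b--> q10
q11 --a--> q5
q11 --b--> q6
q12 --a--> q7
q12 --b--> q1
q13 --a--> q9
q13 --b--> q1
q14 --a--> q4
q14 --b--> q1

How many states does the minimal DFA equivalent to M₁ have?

Reachable states from the start: {q0,q1,q2,q3,q4,q5,q6,q7,q8,q9,q12,q13,q14}. Unreachable: {q10,q11} — drop them.
Initial partition by acceptance: {q1,q2,q3,q4,q7,q8,q9,q12,q13,q14} | {q0,q5,q6}.
Refine {q1,q2,q3,q4,q7,q8,q9,q12,q13,q14} on symbol a: members go to different blocks, giving {q1,q2,q4,q7,q8,q9} and {q3,q12,q13,q14}.
Refine {q1,q2,q4,q7,q8,q9} on symbol b: members go to different blocks, giving {q1,q2,q4,q7,q9} and {q8}.
On input a, block {q0,q5,q6} splits into {q5,q6} and {q0}.
Refine {q1,q2,q4,q7,q9} on symbol a: members go to different blocks, giving {q2,q4,q7,q9} and {q1}.
On input a, block {q3,q12,q13,q14} splits into {q12,q13,q14} and {q3}.
The partition is now stable with 7 blocks: {q2,q4,q7,q9} | {q5,q6} | {q12,q13,q14} | {q8} | {q0} | {q1} | {q3}.

7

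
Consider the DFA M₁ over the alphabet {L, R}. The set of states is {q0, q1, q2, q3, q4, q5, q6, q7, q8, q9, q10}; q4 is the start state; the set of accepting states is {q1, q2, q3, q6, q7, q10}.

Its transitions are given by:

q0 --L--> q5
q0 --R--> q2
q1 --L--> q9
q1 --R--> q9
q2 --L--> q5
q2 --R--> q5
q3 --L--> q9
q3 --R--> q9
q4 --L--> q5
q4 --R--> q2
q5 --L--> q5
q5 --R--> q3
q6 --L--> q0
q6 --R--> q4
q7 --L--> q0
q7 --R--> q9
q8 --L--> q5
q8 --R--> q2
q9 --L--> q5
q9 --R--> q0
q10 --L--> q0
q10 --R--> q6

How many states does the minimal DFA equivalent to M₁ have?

First remove the unreachable states {q1,q6,q7,q8,q10}; 6 states remain.
P0 = {q2,q3} | {q0,q4,q5,q9}.
On input R, block {q0,q4,q5,q9} splits into {q0,q4,q5} and {q9}.
On input L, block {q2,q3} splits into {q2} and {q3}.
On input R, block {q0,q4,q5} splits into {q0,q4} and {q5}.
No further refinement is possible. Final partition (5 blocks): {q2} | {q0,q4} | {q9} | {q3} | {q5}.

5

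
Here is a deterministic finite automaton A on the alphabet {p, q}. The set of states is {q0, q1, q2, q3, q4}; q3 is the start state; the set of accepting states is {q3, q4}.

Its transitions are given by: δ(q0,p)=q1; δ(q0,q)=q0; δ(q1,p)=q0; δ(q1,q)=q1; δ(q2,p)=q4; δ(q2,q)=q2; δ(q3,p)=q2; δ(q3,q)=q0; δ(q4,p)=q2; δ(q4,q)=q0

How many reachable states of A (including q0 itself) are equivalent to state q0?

2

Every state is reachable, so we keep all 5.
Start with accepting vs non-accepting: {q3,q4} | {q0,q1,q2}.
Refine {q0,q1,q2} on symbol p: members go to different blocks, giving {q0,q1} and {q2}.
No further refinement is possible. Final partition (3 blocks): {q3,q4} | {q0,q1} | {q2}.
State q0 belongs to the block {q0,q1}, which has 2 states.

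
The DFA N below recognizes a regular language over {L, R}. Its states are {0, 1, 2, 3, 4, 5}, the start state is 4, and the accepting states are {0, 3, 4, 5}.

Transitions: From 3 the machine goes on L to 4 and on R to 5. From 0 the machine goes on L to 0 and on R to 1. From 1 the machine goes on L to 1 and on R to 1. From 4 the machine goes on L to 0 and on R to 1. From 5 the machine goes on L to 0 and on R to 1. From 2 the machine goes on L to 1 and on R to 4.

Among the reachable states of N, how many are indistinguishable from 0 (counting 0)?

First remove the unreachable states {2,3,5}; 3 states remain.
Start with accepting vs non-accepting: {0,4} | {1}.
No further refinement is possible. Final partition (2 blocks): {0,4} | {1}.
The equivalence class containing 0 is {0,4}, of size 2.

2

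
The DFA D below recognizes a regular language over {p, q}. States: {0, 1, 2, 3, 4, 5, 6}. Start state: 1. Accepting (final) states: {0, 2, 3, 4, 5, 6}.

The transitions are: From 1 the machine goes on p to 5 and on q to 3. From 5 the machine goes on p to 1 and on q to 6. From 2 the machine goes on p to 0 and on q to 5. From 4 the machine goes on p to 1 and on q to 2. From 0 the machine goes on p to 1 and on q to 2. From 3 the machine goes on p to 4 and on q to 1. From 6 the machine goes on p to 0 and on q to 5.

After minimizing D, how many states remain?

4

Every state is reachable, so we keep all 7.
P0 = {0,2,3,4,5,6} | {1}.
Split {0,2,3,4,5,6} by δ(·,p) → {0,4,5} and {2,3,6}.
Refine {2,3,6} on symbol q: members go to different blocks, giving {2,6} and {3}.
No further refinement is possible. Final partition (4 blocks): {0,4,5} | {1} | {2,6} | {3}.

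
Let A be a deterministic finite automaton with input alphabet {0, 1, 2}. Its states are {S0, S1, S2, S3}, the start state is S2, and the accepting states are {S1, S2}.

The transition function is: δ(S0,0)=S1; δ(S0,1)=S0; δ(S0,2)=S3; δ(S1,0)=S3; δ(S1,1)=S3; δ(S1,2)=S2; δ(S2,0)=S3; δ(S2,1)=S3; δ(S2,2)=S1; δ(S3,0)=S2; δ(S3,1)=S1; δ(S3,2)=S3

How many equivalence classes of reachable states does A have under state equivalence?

2

States {S0} cannot be reached from the start state, so discard them.
Initial partition by acceptance: {S1,S2} | {S3}.
Stable partition: {S1,S2} | {S3} — 2 equivalence classes.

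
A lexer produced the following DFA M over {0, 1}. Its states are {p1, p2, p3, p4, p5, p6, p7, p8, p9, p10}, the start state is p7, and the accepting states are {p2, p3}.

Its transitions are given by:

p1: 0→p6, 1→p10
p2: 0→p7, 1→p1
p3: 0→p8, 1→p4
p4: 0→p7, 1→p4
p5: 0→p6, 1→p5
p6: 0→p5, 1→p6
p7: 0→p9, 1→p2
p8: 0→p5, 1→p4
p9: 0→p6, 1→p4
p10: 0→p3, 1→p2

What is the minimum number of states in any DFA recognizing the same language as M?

8

Start with accepting vs non-accepting: {p2,p3} | {p1,p4,p5,p6,p7,p8,p9,p10}.
Split {p1,p4,p5,p6,p7,p8,p9,p10} by δ(·,0) → {p1,p4,p5,p6,p7,p8,p9} and {p10}.
On input 1, block {p1,p4,p5,p6,p7,p8,p9} splits into {p4,p5,p6,p8,p9} and {p1} and {p7}.
On input 0, block {p2,p3} splits into {p2} and {p3}.
Split {p4,p5,p6,p8,p9} by δ(·,0) → {p5,p6,p8,p9} and {p4}.
On input 1, block {p5,p6,p8,p9} splits into {p5,p6} and {p8,p9}.
The partition is now stable with 8 blocks: {p2} | {p5,p6} | {p10} | {p1} | {p7} | {p3} | {p4} | {p8,p9}.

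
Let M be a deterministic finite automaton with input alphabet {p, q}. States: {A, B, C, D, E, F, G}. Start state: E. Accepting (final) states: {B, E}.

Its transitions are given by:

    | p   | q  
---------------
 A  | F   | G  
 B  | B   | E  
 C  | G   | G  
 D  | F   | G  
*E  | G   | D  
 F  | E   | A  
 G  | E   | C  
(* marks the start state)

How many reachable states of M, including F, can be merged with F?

2

First remove the unreachable states {B}; 6 states remain.
Initial partition by acceptance: {E} | {A,C,D,F,G}.
Split {A,C,D,F,G} by δ(·,p) → {A,C,D} and {F,G}.
Stable partition: {E} | {A,C,D} | {F,G} — 3 equivalence classes.
State F belongs to the block {F,G}, which has 2 states.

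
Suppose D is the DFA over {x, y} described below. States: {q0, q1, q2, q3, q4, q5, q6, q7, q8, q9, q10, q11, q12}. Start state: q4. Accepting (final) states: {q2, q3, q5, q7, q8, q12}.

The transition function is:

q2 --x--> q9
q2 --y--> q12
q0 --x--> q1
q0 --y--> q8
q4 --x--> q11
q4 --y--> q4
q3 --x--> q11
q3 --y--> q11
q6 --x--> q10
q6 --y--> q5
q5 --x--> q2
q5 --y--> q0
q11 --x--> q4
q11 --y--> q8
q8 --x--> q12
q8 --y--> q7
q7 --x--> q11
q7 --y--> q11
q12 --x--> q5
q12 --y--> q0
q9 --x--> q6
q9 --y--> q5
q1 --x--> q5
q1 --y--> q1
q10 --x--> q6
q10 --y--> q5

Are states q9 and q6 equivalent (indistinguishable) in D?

Yes

Reachable states from the start: {q0,q1,q2,q4,q5,q6,q7,q8,q9,q10,q11,q12}. Unreachable: {q3} — drop them.
Start with accepting vs non-accepting: {q2,q5,q7,q8,q12} | {q0,q1,q4,q6,q9,q10,q11}.
Split {q2,q5,q7,q8,q12} by δ(·,x) → {q5,q8,q12} and {q2,q7}.
On input x, block {q5,q8,q12} splits into {q8,q12} and {q5}.
Refine {q8,q12} on symbol x: members go to different blocks, giving {q8} and {q12}.
Refine {q0,q1,q4,q6,q9,q10,q11} on symbol x: members go to different blocks, giving {q0,q4,q6,q9,q10,q11} and {q1}.
On input x, block {q0,q4,q6,q9,q10,q11} splits into {q4,q6,q9,q10,q11} and {q0}.
On input y, block {q4,q6,q9,q10,q11} splits into {q6,q9,q10} and {q4} and {q11}.
Split {q2,q7} by δ(·,x) → {q2} and {q7}.
No further refinement is possible. Final partition (10 blocks): {q8} | {q6,q9,q10} | {q2} | {q5} | {q12} | {q1} | {q0} | {q4} | {q11} | {q7}.
q9 and q6 lie in the same block of the stable partition, so they are equivalent — no string distinguishes them.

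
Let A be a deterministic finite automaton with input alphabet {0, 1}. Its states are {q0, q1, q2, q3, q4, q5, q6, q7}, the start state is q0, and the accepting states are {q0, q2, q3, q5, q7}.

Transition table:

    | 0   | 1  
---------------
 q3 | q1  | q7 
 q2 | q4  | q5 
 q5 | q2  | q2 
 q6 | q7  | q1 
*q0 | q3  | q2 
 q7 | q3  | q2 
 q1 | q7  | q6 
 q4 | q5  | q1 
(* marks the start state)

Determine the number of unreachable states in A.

0

A breadth-first search from the start state visits every state.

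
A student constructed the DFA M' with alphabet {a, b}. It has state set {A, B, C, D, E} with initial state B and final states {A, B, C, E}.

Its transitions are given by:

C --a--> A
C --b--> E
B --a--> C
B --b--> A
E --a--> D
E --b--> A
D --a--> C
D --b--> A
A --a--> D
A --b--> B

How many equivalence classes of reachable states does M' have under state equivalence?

Every state is reachable, so we keep all 5.
P0 = {A,B,C,E} | {D}.
On input a, block {A,B,C,E} splits into {A,E} and {B,C}.
On input b, block {A,E} splits into {A} and {E}.
Split {B,C} by δ(·,a) → {B} and {C}.
Stable partition: {A} | {D} | {B} | {E} | {C} — 5 equivalence classes.

5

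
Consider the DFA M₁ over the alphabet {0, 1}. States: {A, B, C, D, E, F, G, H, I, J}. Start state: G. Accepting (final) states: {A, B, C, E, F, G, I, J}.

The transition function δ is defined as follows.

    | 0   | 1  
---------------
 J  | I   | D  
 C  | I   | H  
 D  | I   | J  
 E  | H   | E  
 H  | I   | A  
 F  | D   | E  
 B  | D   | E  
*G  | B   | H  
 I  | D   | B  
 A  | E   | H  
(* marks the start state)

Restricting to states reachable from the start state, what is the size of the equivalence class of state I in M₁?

3

First remove the unreachable states {C,F}; 8 states remain.
P0 = {A,B,E,G,I,J} | {D,H}.
Split {A,B,E,G,I,J} by δ(·,0) → {A,G,J} and {B,E,I}.
The partition is now stable with 3 blocks: {A,G,J} | {D,H} | {B,E,I}.
The equivalence class containing I is {B,E,I}, of size 3.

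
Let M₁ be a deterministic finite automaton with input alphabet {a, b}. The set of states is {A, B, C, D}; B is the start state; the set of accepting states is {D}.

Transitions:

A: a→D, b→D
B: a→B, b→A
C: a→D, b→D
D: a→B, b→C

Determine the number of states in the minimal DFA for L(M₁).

3

P0 = {D} | {A,B,C}.
On input a, block {A,B,C} splits into {A,C} and {B}.
The partition is now stable with 3 blocks: {D} | {A,C} | {B}.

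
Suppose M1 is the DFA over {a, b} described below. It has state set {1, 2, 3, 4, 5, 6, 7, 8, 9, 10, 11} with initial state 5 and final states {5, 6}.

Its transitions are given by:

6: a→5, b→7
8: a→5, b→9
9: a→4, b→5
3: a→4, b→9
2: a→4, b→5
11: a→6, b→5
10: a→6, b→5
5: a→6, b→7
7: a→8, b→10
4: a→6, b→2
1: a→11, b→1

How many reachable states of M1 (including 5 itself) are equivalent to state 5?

2

First remove the unreachable states {1,3,11}; 8 states remain.
Initial partition by acceptance: {5,6} | {2,4,7,8,9,10}.
Refine {2,4,7,8,9,10} on symbol a: members go to different blocks, giving {2,7,9} and {4,8,10}.
Split {2,7,9} by δ(·,b) → {2,9} and {7}.
Split {4,8,10} by δ(·,b) → {4,8} and {10}.
No further refinement is possible. Final partition (5 blocks): {5,6} | {2,9} | {4,8} | {7} | {10}.
State 5 belongs to the block {5,6}, which has 2 states.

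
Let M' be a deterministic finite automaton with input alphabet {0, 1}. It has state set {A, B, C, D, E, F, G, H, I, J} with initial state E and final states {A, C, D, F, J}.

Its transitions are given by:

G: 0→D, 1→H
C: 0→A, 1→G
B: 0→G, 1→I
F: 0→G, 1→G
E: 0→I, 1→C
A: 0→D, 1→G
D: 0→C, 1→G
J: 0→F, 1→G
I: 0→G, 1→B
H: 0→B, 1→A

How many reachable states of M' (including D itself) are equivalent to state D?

3

Reachable states from the start: {A,B,C,D,E,G,H,I}. Unreachable: {F,J} — drop them.
P0 = {A,C,D} | {B,E,G,H,I}.
On input 0, block {B,E,G,H,I} splits into {B,E,H,I} and {G}.
Refine {B,E,H,I} on symbol 0: members go to different blocks, giving {B,I} and {E,H}.
No further refinement is possible. Final partition (4 blocks): {A,C,D} | {B,I} | {G} | {E,H}.
The equivalence class containing D is {A,C,D}, of size 3.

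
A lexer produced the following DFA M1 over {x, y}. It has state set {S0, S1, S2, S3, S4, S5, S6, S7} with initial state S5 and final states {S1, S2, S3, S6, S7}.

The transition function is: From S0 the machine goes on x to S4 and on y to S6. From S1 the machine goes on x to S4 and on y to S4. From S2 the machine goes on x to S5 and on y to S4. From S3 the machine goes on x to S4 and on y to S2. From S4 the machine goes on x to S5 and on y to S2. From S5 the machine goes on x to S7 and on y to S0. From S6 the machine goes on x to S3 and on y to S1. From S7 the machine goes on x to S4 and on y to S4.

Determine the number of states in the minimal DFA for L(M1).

7

Start with accepting vs non-accepting: {S1,S2,S3,S6,S7} | {S0,S4,S5}.
Split {S1,S2,S3,S6,S7} by δ(·,x) → {S1,S2,S3,S7} and {S6}.
Split {S1,S2,S3,S7} by δ(·,y) → {S1,S2,S7} and {S3}.
Refine {S0,S4,S5} on symbol x: members go to different blocks, giving {S0,S4} and {S5}.
Split {S1,S2,S7} by δ(·,x) → {S1,S7} and {S2}.
On input x, block {S0,S4} splits into {S0} and {S4}.
Stable partition: {S1,S7} | {S0} | {S6} | {S3} | {S5} | {S2} | {S4} — 7 equivalence classes.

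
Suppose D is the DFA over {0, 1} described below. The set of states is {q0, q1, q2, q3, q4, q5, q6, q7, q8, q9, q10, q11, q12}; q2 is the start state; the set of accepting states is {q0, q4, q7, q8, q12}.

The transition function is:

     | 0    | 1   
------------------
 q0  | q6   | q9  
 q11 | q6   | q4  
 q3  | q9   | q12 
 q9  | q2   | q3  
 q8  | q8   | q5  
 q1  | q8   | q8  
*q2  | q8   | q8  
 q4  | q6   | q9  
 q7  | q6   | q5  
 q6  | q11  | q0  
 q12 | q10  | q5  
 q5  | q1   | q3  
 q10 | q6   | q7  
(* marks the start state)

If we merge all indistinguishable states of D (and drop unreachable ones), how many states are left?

6

Every state is reachable, so we keep all 13.
Initial partition by acceptance: {q0,q4,q7,q8,q12} | {q1,q2,q3,q5,q6,q9,q10,q11}.
Refine {q0,q4,q7,q8,q12} on symbol 0: members go to different blocks, giving {q0,q4,q7,q12} and {q8}.
Refine {q1,q2,q3,q5,q6,q9,q10,q11} on symbol 0: members go to different blocks, giving {q3,q5,q6,q9,q10,q11} and {q1,q2}.
Split {q3,q5,q6,q9,q10,q11} by δ(·,0) → {q3,q6,q10,q11} and {q5,q9}.
On input 0, block {q3,q6,q10,q11} splits into {q6,q10,q11} and {q3}.
Stable partition: {q0,q4,q7,q12} | {q6,q10,q11} | {q8} | {q1,q2} | {q5,q9} | {q3} — 6 equivalence classes.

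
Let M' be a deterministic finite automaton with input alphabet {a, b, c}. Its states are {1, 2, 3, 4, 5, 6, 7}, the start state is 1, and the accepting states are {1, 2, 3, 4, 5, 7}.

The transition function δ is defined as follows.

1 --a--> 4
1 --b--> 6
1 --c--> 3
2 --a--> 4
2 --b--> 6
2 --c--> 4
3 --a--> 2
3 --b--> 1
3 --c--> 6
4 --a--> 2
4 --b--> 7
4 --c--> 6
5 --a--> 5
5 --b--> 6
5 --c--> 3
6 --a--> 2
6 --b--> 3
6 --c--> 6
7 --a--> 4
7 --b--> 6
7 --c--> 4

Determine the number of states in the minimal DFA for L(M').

3

First remove the unreachable states {5}; 6 states remain.
Start with accepting vs non-accepting: {1,2,3,4,7} | {6}.
Split {1,2,3,4,7} by δ(·,b) → {1,2,7} and {3,4}.
The partition is now stable with 3 blocks: {1,2,7} | {6} | {3,4}.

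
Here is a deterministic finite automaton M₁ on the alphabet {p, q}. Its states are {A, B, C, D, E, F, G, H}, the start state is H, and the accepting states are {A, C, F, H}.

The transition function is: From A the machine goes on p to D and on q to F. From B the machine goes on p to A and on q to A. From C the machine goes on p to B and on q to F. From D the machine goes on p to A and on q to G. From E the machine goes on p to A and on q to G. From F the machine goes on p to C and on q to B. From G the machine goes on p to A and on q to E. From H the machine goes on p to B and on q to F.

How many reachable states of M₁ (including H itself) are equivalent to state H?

Every state is reachable, so we keep all 8.
Start with accepting vs non-accepting: {A,C,F,H} | {B,D,E,G}.
Refine {A,C,F,H} on symbol p: members go to different blocks, giving {A,C,H} and {F}.
Refine {B,D,E,G} on symbol q: members go to different blocks, giving {D,E,G} and {B}.
Refine {A,C,H} on symbol p: members go to different blocks, giving {C,H} and {A}.
Stable partition: {C,H} | {D,E,G} | {F} | {B} | {A} — 5 equivalence classes.
State H belongs to the block {C,H}, which has 2 states.

2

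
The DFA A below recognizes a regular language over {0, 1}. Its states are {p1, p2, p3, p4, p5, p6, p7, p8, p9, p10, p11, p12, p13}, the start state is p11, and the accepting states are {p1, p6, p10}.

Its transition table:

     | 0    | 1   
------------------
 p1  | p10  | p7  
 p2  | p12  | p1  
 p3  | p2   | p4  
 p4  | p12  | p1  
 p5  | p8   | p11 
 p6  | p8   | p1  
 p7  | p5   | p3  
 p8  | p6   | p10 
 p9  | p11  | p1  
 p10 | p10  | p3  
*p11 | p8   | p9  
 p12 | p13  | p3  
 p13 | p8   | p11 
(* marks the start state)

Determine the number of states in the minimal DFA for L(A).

10

All states are reachable from the start state.
Initial partition by acceptance: {p1,p6,p10} | {p2,p3,p4,p5,p7,p8,p9,p11,p12,p13}.
Split {p1,p6,p10} by δ(·,0) → {p1,p10} and {p6}.
Refine {p2,p3,p4,p5,p7,p8,p9,p11,p12,p13} on symbol 0: members go to different blocks, giving {p2,p3,p4,p5,p7,p9,p11,p12,p13} and {p8}.
Refine {p2,p3,p4,p5,p7,p9,p11,p12,p13} on symbol 0: members go to different blocks, giving {p2,p3,p4,p7,p9,p12} and {p5,p11,p13}.
Refine {p2,p3,p4,p7,p9,p12} on symbol 0: members go to different blocks, giving {p2,p3,p4} and {p7,p9,p12}.
Split {p1,p10} by δ(·,1) → {p1} and {p10}.
Split {p2,p3,p4} by δ(·,0) → {p2,p4} and {p3}.
Split {p5,p11,p13} by δ(·,1) → {p5,p13} and {p11}.
Split {p7,p9,p12} by δ(·,0) → {p7,p12} and {p9}.
Stable partition: {p1} | {p2,p4} | {p6} | {p8} | {p5,p13} | {p7,p12} | {p10} | {p3} | {p11} | {p9} — 10 equivalence classes.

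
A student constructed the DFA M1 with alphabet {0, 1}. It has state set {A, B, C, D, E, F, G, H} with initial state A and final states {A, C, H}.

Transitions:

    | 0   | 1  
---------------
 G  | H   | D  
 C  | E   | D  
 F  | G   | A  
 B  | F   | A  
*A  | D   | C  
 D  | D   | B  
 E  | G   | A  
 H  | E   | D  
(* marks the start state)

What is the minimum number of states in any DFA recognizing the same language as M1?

6

All states are reachable from the start state.
Start with accepting vs non-accepting: {A,C,H} | {B,D,E,F,G}.
Split {A,C,H} by δ(·,1) → {C,H} and {A}.
On input 0, block {B,D,E,F,G} splits into {B,D,E,F} and {G}.
Split {B,D,E,F} by δ(·,0) → {B,D} and {E,F}.
On input 0, block {B,D} splits into {B} and {D}.
No further refinement is possible. Final partition (6 blocks): {C,H} | {B} | {A} | {G} | {E,F} | {D}.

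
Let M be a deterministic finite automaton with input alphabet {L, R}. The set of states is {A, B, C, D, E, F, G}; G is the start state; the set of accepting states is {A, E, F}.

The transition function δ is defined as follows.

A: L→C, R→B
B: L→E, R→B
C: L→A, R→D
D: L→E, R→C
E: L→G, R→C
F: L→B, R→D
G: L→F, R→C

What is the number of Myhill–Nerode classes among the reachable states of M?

2

All states are reachable from the start state.
Start with accepting vs non-accepting: {A,E,F} | {B,C,D,G}.
No further refinement is possible. Final partition (2 blocks): {A,E,F} | {B,C,D,G}.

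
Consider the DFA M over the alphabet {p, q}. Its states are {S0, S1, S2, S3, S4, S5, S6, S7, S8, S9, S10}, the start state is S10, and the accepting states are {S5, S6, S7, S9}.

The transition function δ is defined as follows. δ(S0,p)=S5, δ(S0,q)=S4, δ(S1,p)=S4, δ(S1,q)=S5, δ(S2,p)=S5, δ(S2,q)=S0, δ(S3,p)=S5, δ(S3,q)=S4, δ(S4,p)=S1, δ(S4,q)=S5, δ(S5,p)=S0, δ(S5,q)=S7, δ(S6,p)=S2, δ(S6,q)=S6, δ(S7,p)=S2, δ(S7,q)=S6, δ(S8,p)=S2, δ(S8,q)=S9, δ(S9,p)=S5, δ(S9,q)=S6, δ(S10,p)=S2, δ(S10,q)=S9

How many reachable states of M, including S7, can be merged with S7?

First remove the unreachable states {S3,S8}; 9 states remain.
Initial partition by acceptance: {S5,S6,S7,S9} | {S0,S1,S2,S4,S10}.
Refine {S5,S6,S7,S9} on symbol p: members go to different blocks, giving {S5,S6,S7} and {S9}.
On input p, block {S0,S1,S2,S4,S10} splits into {S1,S4,S10} and {S0,S2}.
On input p, block {S1,S4,S10} splits into {S1,S4} and {S10}.
On input q, block {S0,S2} splits into {S0} and {S2}.
Split {S5,S6,S7} by δ(·,p) → {S6,S7} and {S5}.
Stable partition: {S6,S7} | {S1,S4} | {S9} | {S0} | {S10} | {S2} | {S5} — 7 equivalence classes.
The equivalence class containing S7 is {S6,S7}, of size 2.

2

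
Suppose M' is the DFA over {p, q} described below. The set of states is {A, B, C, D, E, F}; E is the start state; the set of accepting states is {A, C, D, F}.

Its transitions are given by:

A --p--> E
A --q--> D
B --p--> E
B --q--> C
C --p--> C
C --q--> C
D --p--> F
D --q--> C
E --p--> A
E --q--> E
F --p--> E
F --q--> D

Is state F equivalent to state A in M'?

Yes

Reachable states from the start: {A,C,D,E,F}. Unreachable: {B} — drop them.
Start with accepting vs non-accepting: {A,C,D,F} | {E}.
Split {A,C,D,F} by δ(·,p) → {A,F} and {C,D}.
On input p, block {C,D} splits into {C} and {D}.
No further refinement is possible. Final partition (4 blocks): {A,F} | {E} | {C} | {D}.
F and A lie in the same block of the stable partition, so they are equivalent — no string distinguishes them.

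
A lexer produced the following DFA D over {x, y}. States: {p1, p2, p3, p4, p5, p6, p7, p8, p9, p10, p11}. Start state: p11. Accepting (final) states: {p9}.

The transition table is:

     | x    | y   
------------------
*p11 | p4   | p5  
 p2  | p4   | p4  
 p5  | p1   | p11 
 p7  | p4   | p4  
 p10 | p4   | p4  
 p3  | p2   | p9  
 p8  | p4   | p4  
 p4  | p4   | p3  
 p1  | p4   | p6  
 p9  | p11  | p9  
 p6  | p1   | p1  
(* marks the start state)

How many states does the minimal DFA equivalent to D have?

6

Reachable states from the start: {p1,p2,p3,p4,p5,p6,p9,p11}. Unreachable: {p7,p8,p10} — drop them.
P0 = {p9} | {p1,p2,p3,p4,p5,p6,p11}.
On input y, block {p1,p2,p3,p4,p5,p6,p11} splits into {p1,p2,p4,p5,p6,p11} and {p3}.
Split {p1,p2,p4,p5,p6,p11} by δ(·,y) → {p1,p2,p5,p6,p11} and {p4}.
Refine {p1,p2,p5,p6,p11} on symbol x: members go to different blocks, giving {p1,p2,p11} and {p5,p6}.
Split {p1,p2,p11} by δ(·,y) → {p1,p11} and {p2}.
No further refinement is possible. Final partition (6 blocks): {p9} | {p1,p11} | {p3} | {p4} | {p5,p6} | {p2}.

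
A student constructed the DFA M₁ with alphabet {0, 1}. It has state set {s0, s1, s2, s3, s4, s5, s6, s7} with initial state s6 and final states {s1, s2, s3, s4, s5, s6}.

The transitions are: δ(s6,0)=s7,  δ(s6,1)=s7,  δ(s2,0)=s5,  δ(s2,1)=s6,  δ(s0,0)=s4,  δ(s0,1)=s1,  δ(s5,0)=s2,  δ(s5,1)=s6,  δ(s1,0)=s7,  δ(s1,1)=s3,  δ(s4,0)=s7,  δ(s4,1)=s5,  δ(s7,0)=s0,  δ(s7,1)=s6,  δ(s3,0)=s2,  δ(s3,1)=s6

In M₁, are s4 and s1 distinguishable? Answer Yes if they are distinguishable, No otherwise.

No

P0 = {s1,s2,s3,s4,s5,s6} | {s0,s7}.
Refine {s1,s2,s3,s4,s5,s6} on symbol 0: members go to different blocks, giving {s1,s4,s6} and {s2,s3,s5}.
Split {s1,s4,s6} by δ(·,1) → {s1,s4} and {s6}.
Refine {s0,s7} on symbol 0: members go to different blocks, giving {s0} and {s7}.
The partition is now stable with 5 blocks: {s1,s4} | {s0} | {s2,s3,s5} | {s6} | {s7}.
s4 and s1 lie in the same block of the stable partition, so they are equivalent — no string distinguishes them.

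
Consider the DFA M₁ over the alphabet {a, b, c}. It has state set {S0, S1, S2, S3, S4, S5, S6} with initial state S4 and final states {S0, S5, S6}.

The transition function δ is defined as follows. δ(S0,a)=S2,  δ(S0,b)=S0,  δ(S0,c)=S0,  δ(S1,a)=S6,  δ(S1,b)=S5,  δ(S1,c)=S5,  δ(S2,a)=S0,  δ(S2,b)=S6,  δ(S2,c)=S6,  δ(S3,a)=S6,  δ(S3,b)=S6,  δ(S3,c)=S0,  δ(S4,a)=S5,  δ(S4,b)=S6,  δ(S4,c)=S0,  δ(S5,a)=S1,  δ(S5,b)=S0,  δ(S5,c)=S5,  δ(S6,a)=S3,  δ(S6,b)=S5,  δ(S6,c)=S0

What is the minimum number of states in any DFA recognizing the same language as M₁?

2

Start with accepting vs non-accepting: {S0,S5,S6} | {S1,S2,S3,S4}.
The partition is now stable with 2 blocks: {S0,S5,S6} | {S1,S2,S3,S4}.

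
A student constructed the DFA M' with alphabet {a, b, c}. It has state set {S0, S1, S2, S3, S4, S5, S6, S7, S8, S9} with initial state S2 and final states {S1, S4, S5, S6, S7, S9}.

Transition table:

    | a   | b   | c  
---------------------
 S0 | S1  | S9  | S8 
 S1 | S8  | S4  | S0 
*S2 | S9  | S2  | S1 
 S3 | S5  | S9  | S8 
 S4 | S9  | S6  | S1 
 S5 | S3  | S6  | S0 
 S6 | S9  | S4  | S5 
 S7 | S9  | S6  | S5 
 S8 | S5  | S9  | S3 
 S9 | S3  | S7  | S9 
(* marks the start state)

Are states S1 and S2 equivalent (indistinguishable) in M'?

Start with accepting vs non-accepting: {S1,S4,S5,S6,S7,S9} | {S0,S2,S3,S8}.
Refine {S1,S4,S5,S6,S7,S9} on symbol a: members go to different blocks, giving {S1,S5,S9} and {S4,S6,S7}.
Split {S1,S5,S9} by δ(·,c) → {S1,S5} and {S9}.
Split {S0,S2,S3,S8} by δ(·,a) → {S0,S3,S8} and {S2}.
The partition is now stable with 5 blocks: {S1,S5} | {S0,S3,S8} | {S4,S6,S7} | {S9} | {S2}.
S1 and S2 end up in different blocks, so they are distinguishable. For instance, the string 'ε' is accepted from only S1.

No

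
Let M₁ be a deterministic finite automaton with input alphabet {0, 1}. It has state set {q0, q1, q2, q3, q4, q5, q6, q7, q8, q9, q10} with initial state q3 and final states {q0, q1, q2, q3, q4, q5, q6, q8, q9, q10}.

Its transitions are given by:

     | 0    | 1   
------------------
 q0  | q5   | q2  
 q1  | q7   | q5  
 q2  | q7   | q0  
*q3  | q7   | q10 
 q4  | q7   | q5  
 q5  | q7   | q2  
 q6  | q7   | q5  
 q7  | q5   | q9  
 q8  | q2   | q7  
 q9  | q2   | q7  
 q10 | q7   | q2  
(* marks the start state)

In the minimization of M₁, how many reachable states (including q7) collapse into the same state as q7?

States {q1,q4,q6,q8} cannot be reached from the start state, so discard them.
Start with accepting vs non-accepting: {q0,q2,q3,q5,q9,q10} | {q7}.
Split {q0,q2,q3,q5,q9,q10} by δ(·,0) → {q2,q3,q5,q10} and {q0,q9}.
On input 1, block {q2,q3,q5,q10} splits into {q3,q5,q10} and {q2}.
Split {q3,q5,q10} by δ(·,1) → {q5,q10} and {q3}.
On input 0, block {q0,q9} splits into {q0} and {q9}.
No further refinement is possible. Final partition (6 blocks): {q5,q10} | {q7} | {q0} | {q2} | {q3} | {q9}.
The equivalence class containing q7 is {q7}, of size 1.

1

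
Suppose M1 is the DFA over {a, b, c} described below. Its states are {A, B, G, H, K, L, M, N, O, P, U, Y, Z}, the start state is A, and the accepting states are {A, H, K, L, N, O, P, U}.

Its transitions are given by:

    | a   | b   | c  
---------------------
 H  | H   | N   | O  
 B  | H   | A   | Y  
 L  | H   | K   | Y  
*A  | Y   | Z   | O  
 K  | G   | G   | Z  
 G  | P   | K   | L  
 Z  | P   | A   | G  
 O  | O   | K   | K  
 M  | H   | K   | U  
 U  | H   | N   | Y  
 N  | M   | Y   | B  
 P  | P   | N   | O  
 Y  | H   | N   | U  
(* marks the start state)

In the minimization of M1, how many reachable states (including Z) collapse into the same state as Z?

All states are reachable from the start state.
P0 = {A,H,K,L,N,O,P,U} | {B,G,M,Y,Z}.
Refine {A,H,K,L,N,O,P,U} on symbol a: members go to different blocks, giving {H,L,O,P,U} and {A,K,N}.
Split {H,L,O,P,U} by δ(·,c) → {L,U} and {H,P} and {O}.
Split {B,G,M,Y,Z} by δ(·,c) → {G,M,Y} and {B,Z}.
On input b, block {A,K,N} splits into {K,N} and {A}.
The partition is now stable with 7 blocks: {L,U} | {G,M,Y} | {K,N} | {H,P} | {O} | {B,Z} | {A}.
The equivalence class containing Z is {B,Z}, of size 2.

2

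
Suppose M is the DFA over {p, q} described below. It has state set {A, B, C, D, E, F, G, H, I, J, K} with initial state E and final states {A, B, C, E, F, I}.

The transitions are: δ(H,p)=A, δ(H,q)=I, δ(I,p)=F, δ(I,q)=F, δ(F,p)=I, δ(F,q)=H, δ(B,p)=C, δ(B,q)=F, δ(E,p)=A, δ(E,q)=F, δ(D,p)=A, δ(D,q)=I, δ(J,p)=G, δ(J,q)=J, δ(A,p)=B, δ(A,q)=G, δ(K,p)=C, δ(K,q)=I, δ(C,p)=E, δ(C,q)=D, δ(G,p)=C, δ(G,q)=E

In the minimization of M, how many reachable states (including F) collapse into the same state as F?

3

States {J,K} cannot be reached from the start state, so discard them.
P0 = {A,B,C,E,F,I} | {D,G,H}.
Split {A,B,C,E,F,I} by δ(·,q) → {A,C,F} and {B,E,I}.
The partition is now stable with 3 blocks: {A,C,F} | {D,G,H} | {B,E,I}.
State F belongs to the block {A,C,F}, which has 3 states.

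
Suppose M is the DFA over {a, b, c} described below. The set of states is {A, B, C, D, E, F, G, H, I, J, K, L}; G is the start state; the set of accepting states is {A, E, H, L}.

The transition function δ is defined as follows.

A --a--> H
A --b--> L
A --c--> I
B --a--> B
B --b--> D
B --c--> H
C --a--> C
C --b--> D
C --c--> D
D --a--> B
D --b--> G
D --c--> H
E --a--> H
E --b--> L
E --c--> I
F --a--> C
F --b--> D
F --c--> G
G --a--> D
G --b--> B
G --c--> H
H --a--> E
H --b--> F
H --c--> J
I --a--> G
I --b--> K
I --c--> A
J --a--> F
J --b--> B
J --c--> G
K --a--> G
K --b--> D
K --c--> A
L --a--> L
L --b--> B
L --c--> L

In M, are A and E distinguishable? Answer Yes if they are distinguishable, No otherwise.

Initial partition by acceptance: {A,E,H,L} | {B,C,D,F,G,I,J,K}.
Split {A,E,H,L} by δ(·,b) → {A,E} and {H,L}.
Refine {B,C,D,F,G,I,J,K} on symbol c: members go to different blocks, giving {B,D,G} and {C,F,J} and {I,K}.
Split {H,L} by δ(·,a) → {H} and {L}.
Split {I,K} by δ(·,b) → {I} and {K}.
The partition is now stable with 7 blocks: {A,E} | {B,D,G} | {H} | {C,F,J} | {I} | {L} | {K}.
A and E lie in the same block of the stable partition, so they are equivalent — no string distinguishes them.

No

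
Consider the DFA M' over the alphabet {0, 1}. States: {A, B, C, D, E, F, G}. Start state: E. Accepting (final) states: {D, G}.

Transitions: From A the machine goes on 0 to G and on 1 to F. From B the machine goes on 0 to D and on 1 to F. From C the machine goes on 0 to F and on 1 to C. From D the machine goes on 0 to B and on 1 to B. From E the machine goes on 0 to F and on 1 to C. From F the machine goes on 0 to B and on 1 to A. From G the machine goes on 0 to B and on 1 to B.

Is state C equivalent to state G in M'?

All states are reachable from the start state.
P0 = {D,G} | {A,B,C,E,F}.
Split {A,B,C,E,F} by δ(·,0) → {C,E,F} and {A,B}.
Split {C,E,F} by δ(·,0) → {C,E} and {F}.
The partition is now stable with 4 blocks: {D,G} | {C,E} | {A,B} | {F}.
C and G end up in different blocks, so they are distinguishable. For instance, the string 'ε' is accepted from only G.

No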